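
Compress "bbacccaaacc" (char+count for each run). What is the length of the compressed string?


Input: bbacccaaacc
Runs:
  'b' x 2 => "b2"
  'a' x 1 => "a1"
  'c' x 3 => "c3"
  'a' x 3 => "a3"
  'c' x 2 => "c2"
Compressed: "b2a1c3a3c2"
Compressed length: 10

10


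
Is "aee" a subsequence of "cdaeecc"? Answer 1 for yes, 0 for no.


Check if "aee" is a subsequence of "cdaeecc"
Greedy scan:
  Position 0 ('c'): no match needed
  Position 1 ('d'): no match needed
  Position 2 ('a'): matches sub[0] = 'a'
  Position 3 ('e'): matches sub[1] = 'e'
  Position 4 ('e'): matches sub[2] = 'e'
  Position 5 ('c'): no match needed
  Position 6 ('c'): no match needed
All 3 characters matched => is a subsequence

1


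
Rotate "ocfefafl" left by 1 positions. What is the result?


Input: "ocfefafl", rotate left by 1
First 1 characters: "o"
Remaining characters: "cfefafl"
Concatenate remaining + first: "cfefafl" + "o" = "cfefaflo"

cfefaflo


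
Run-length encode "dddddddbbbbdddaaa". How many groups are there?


Input: dddddddbbbbdddaaa
Scanning for consecutive runs:
  Group 1: 'd' x 7 (positions 0-6)
  Group 2: 'b' x 4 (positions 7-10)
  Group 3: 'd' x 3 (positions 11-13)
  Group 4: 'a' x 3 (positions 14-16)
Total groups: 4

4


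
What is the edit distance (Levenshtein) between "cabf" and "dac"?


Computing edit distance: "cabf" -> "dac"
DP table:
           d    a    c
      0    1    2    3
  c   1    1    2    2
  a   2    2    1    2
  b   3    3    2    2
  f   4    4    3    3
Edit distance = dp[4][3] = 3

3


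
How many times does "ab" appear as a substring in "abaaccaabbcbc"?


Searching for "ab" in "abaaccaabbcbc"
Scanning each position:
  Position 0: "ab" => MATCH
  Position 1: "ba" => no
  Position 2: "aa" => no
  Position 3: "ac" => no
  Position 4: "cc" => no
  Position 5: "ca" => no
  Position 6: "aa" => no
  Position 7: "ab" => MATCH
  Position 8: "bb" => no
  Position 9: "bc" => no
  Position 10: "cb" => no
  Position 11: "bc" => no
Total occurrences: 2

2


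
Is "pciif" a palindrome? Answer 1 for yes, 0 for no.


Input: pciif
Reversed: fiicp
  Compare pos 0 ('p') with pos 4 ('f'): MISMATCH
  Compare pos 1 ('c') with pos 3 ('i'): MISMATCH
Result: not a palindrome

0


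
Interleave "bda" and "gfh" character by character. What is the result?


Interleaving "bda" and "gfh":
  Position 0: 'b' from first, 'g' from second => "bg"
  Position 1: 'd' from first, 'f' from second => "df"
  Position 2: 'a' from first, 'h' from second => "ah"
Result: bgdfah

bgdfah


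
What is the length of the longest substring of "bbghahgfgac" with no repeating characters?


Input: "bbghahgfgac"
Sliding window (track last position of each char):
  Position 0 ('b'): window [0,0] length 1 -- new best
  Position 1 ('b'): repeat (last at 0), move window start to 1
  Position 1 ('b'): window [1,1] length 1
  Position 2 ('g'): window [1,2] length 2 -- new best
  Position 3 ('h'): window [1,3] length 3 -- new best
  Position 4 ('a'): window [1,4] length 4 -- new best
  Position 5 ('h'): repeat (last at 3), move window start to 4
  Position 5 ('h'): window [4,5] length 2
  Position 6 ('g'): window [4,6] length 3
  Position 7 ('f'): window [4,7] length 4
  Position 8 ('g'): repeat (last at 6), move window start to 7
  Position 8 ('g'): window [7,8] length 2
  Position 9 ('a'): window [7,9] length 3
  Position 10 ('c'): window [7,10] length 4
Longest substring with no repeats: "bgha" with length 4

4


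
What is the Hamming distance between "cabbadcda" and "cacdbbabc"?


Comparing "cabbadcda" and "cacdbbabc" position by position:
  Position 0: 'c' vs 'c' => same
  Position 1: 'a' vs 'a' => same
  Position 2: 'b' vs 'c' => differ
  Position 3: 'b' vs 'd' => differ
  Position 4: 'a' vs 'b' => differ
  Position 5: 'd' vs 'b' => differ
  Position 6: 'c' vs 'a' => differ
  Position 7: 'd' vs 'b' => differ
  Position 8: 'a' vs 'c' => differ
Total differences (Hamming distance): 7

7


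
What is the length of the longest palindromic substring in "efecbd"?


Input: "efecbd"
Checking substrings for palindromes:
  [0:3] "efe" (len 3) => palindrome
Longest palindromic substring: "efe" with length 3

3


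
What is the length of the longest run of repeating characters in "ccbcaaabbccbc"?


Input: "ccbcaaabbccbc"
Scanning for longest run:
  Position 1 ('c'): continues run of 'c', length=2
  Position 2 ('b'): new char, reset run to 1
  Position 3 ('c'): new char, reset run to 1
  Position 4 ('a'): new char, reset run to 1
  Position 5 ('a'): continues run of 'a', length=2
  Position 6 ('a'): continues run of 'a', length=3
  Position 7 ('b'): new char, reset run to 1
  Position 8 ('b'): continues run of 'b', length=2
  Position 9 ('c'): new char, reset run to 1
  Position 10 ('c'): continues run of 'c', length=2
  Position 11 ('b'): new char, reset run to 1
  Position 12 ('c'): new char, reset run to 1
Longest run: 'a' with length 3

3


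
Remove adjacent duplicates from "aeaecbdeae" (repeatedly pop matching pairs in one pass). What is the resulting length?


Input: aeaecbdeae
Stack-based adjacent duplicate removal:
  Read 'a': push. Stack: a
  Read 'e': push. Stack: ae
  Read 'a': push. Stack: aea
  Read 'e': push. Stack: aeae
  Read 'c': push. Stack: aeaec
  Read 'b': push. Stack: aeaecb
  Read 'd': push. Stack: aeaecbd
  Read 'e': push. Stack: aeaecbde
  Read 'a': push. Stack: aeaecbdea
  Read 'e': push. Stack: aeaecbdeae
Final stack: "aeaecbdeae" (length 10)

10


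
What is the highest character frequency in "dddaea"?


Input: dddaea
Character counts:
  'a': 2
  'd': 3
  'e': 1
Maximum frequency: 3

3


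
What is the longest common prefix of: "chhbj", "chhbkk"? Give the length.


Words: chhbj, chhbkk
  Position 0: all 'c' => match
  Position 1: all 'h' => match
  Position 2: all 'h' => match
  Position 3: all 'b' => match
  Position 4: ('j', 'k') => mismatch, stop
LCP = "chhb" (length 4)

4


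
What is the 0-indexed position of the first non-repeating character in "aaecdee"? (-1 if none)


Input: aaecdee
Character frequencies:
  'a': 2
  'c': 1
  'd': 1
  'e': 3
Scanning left to right for freq == 1:
  Position 0 ('a'): freq=2, skip
  Position 1 ('a'): freq=2, skip
  Position 2 ('e'): freq=3, skip
  Position 3 ('c'): unique! => answer = 3

3


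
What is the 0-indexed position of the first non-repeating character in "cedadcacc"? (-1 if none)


Input: cedadcacc
Character frequencies:
  'a': 2
  'c': 4
  'd': 2
  'e': 1
Scanning left to right for freq == 1:
  Position 0 ('c'): freq=4, skip
  Position 1 ('e'): unique! => answer = 1

1


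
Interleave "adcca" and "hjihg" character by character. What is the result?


Interleaving "adcca" and "hjihg":
  Position 0: 'a' from first, 'h' from second => "ah"
  Position 1: 'd' from first, 'j' from second => "dj"
  Position 2: 'c' from first, 'i' from second => "ci"
  Position 3: 'c' from first, 'h' from second => "ch"
  Position 4: 'a' from first, 'g' from second => "ag"
Result: ahdjcichag

ahdjcichag


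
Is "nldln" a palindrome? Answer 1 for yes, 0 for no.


Input: nldln
Reversed: nldln
  Compare pos 0 ('n') with pos 4 ('n'): match
  Compare pos 1 ('l') with pos 3 ('l'): match
Result: palindrome

1


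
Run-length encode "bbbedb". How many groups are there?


Input: bbbedb
Scanning for consecutive runs:
  Group 1: 'b' x 3 (positions 0-2)
  Group 2: 'e' x 1 (positions 3-3)
  Group 3: 'd' x 1 (positions 4-4)
  Group 4: 'b' x 1 (positions 5-5)
Total groups: 4

4


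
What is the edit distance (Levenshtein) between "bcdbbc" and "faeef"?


Computing edit distance: "bcdbbc" -> "faeef"
DP table:
           f    a    e    e    f
      0    1    2    3    4    5
  b   1    1    2    3    4    5
  c   2    2    2    3    4    5
  d   3    3    3    3    4    5
  b   4    4    4    4    4    5
  b   5    5    5    5    5    5
  c   6    6    6    6    6    6
Edit distance = dp[6][5] = 6

6


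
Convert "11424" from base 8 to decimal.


Input: "11424" in base 8
Positional expansion:
  Digit '1' (value 1) x 8^4 = 4096
  Digit '1' (value 1) x 8^3 = 512
  Digit '4' (value 4) x 8^2 = 256
  Digit '2' (value 2) x 8^1 = 16
  Digit '4' (value 4) x 8^0 = 4
Sum = 4884

4884


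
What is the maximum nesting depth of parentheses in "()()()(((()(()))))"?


Input: "()()()(((()(()))))"
Tracking depth:
  Position 0 '(': depth becomes 1
  Position 1 ')': depth becomes 0
  Position 2 '(': depth becomes 1
  Position 3 ')': depth becomes 0
  Position 4 '(': depth becomes 1
  Position 5 ')': depth becomes 0
  Position 6 '(': depth becomes 1
  Position 7 '(': depth becomes 2
  Position 8 '(': depth becomes 3
  Position 9 '(': depth becomes 4
  Position 10 ')': depth becomes 3
  Position 11 '(': depth becomes 4
  Position 12 '(': depth becomes 5
  Position 13 ')': depth becomes 4
  Position 14 ')': depth becomes 3
  Position 15 ')': depth becomes 2
  Position 16 ')': depth becomes 1
  Position 17 ')': depth becomes 0
Maximum depth reached: 5

5


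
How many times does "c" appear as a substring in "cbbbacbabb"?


Searching for "c" in "cbbbacbabb"
Scanning each position:
  Position 0: "c" => MATCH
  Position 1: "b" => no
  Position 2: "b" => no
  Position 3: "b" => no
  Position 4: "a" => no
  Position 5: "c" => MATCH
  Position 6: "b" => no
  Position 7: "a" => no
  Position 8: "b" => no
  Position 9: "b" => no
Total occurrences: 2

2


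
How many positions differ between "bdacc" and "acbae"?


Comparing "bdacc" and "acbae" position by position:
  Position 0: 'b' vs 'a' => DIFFER
  Position 1: 'd' vs 'c' => DIFFER
  Position 2: 'a' vs 'b' => DIFFER
  Position 3: 'c' vs 'a' => DIFFER
  Position 4: 'c' vs 'e' => DIFFER
Positions that differ: 5

5


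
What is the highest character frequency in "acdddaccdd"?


Input: acdddaccdd
Character counts:
  'a': 2
  'c': 3
  'd': 5
Maximum frequency: 5

5


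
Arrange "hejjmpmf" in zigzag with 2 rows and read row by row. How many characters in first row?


Zigzag "hejjmpmf" into 2 rows:
Placing characters:
  'h' => row 0
  'e' => row 1
  'j' => row 0
  'j' => row 1
  'm' => row 0
  'p' => row 1
  'm' => row 0
  'f' => row 1
Rows:
  Row 0: "hjmm"
  Row 1: "ejpf"
First row length: 4

4


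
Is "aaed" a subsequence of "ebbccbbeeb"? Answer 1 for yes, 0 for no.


Check if "aaed" is a subsequence of "ebbccbbeeb"
Greedy scan:
  Position 0 ('e'): no match needed
  Position 1 ('b'): no match needed
  Position 2 ('b'): no match needed
  Position 3 ('c'): no match needed
  Position 4 ('c'): no match needed
  Position 5 ('b'): no match needed
  Position 6 ('b'): no match needed
  Position 7 ('e'): no match needed
  Position 8 ('e'): no match needed
  Position 9 ('b'): no match needed
Only matched 0/4 characters => not a subsequence

0


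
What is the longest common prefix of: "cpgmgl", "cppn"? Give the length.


Words: cpgmgl, cppn
  Position 0: all 'c' => match
  Position 1: all 'p' => match
  Position 2: ('g', 'p') => mismatch, stop
LCP = "cp" (length 2)

2


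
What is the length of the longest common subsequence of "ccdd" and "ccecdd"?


LCS of "ccdd" and "ccecdd"
DP table:
           c    c    e    c    d    d
      0    0    0    0    0    0    0
  c   0    1    1    1    1    1    1
  c   0    1    2    2    2    2    2
  d   0    1    2    2    2    3    3
  d   0    1    2    2    2    3    4
LCS length = dp[4][6] = 4

4


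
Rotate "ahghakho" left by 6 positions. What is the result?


Input: "ahghakho", rotate left by 6
First 6 characters: "ahghak"
Remaining characters: "ho"
Concatenate remaining + first: "ho" + "ahghak" = "hoahghak"

hoahghak


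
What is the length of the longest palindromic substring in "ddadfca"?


Input: "ddadfca"
Checking substrings for palindromes:
  [1:4] "dad" (len 3) => palindrome
  [0:2] "dd" (len 2) => palindrome
Longest palindromic substring: "dad" with length 3

3


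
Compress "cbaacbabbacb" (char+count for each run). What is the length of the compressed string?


Input: cbaacbabbacb
Runs:
  'c' x 1 => "c1"
  'b' x 1 => "b1"
  'a' x 2 => "a2"
  'c' x 1 => "c1"
  'b' x 1 => "b1"
  'a' x 1 => "a1"
  'b' x 2 => "b2"
  'a' x 1 => "a1"
  'c' x 1 => "c1"
  'b' x 1 => "b1"
Compressed: "c1b1a2c1b1a1b2a1c1b1"
Compressed length: 20

20


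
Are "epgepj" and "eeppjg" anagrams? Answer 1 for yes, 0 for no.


Strings: "epgepj", "eeppjg"
Sorted first:  eegjpp
Sorted second: eegjpp
Sorted forms match => anagrams

1


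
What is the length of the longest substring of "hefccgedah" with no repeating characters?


Input: "hefccgedah"
Sliding window (track last position of each char):
  Position 0 ('h'): window [0,0] length 1 -- new best
  Position 1 ('e'): window [0,1] length 2 -- new best
  Position 2 ('f'): window [0,2] length 3 -- new best
  Position 3 ('c'): window [0,3] length 4 -- new best
  Position 4 ('c'): repeat (last at 3), move window start to 4
  Position 4 ('c'): window [4,4] length 1
  Position 5 ('g'): window [4,5] length 2
  Position 6 ('e'): window [4,6] length 3
  Position 7 ('d'): window [4,7] length 4
  Position 8 ('a'): window [4,8] length 5 -- new best
  Position 9 ('h'): window [4,9] length 6 -- new best
Longest substring with no repeats: "cgedah" with length 6

6


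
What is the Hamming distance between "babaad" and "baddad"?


Comparing "babaad" and "baddad" position by position:
  Position 0: 'b' vs 'b' => same
  Position 1: 'a' vs 'a' => same
  Position 2: 'b' vs 'd' => differ
  Position 3: 'a' vs 'd' => differ
  Position 4: 'a' vs 'a' => same
  Position 5: 'd' vs 'd' => same
Total differences (Hamming distance): 2

2


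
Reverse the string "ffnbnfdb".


Input: ffnbnfdb
Reading characters right to left:
  Position 7: 'b'
  Position 6: 'd'
  Position 5: 'f'
  Position 4: 'n'
  Position 3: 'b'
  Position 2: 'n'
  Position 1: 'f'
  Position 0: 'f'
Reversed: bdfnbnff

bdfnbnff


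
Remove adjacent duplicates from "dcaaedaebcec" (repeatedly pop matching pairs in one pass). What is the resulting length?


Input: dcaaedaebcec
Stack-based adjacent duplicate removal:
  Read 'd': push. Stack: d
  Read 'c': push. Stack: dc
  Read 'a': push. Stack: dca
  Read 'a': matches stack top 'a' => pop. Stack: dc
  Read 'e': push. Stack: dce
  Read 'd': push. Stack: dced
  Read 'a': push. Stack: dceda
  Read 'e': push. Stack: dcedae
  Read 'b': push. Stack: dcedaeb
  Read 'c': push. Stack: dcedaebc
  Read 'e': push. Stack: dcedaebce
  Read 'c': push. Stack: dcedaebcec
Final stack: "dcedaebcec" (length 10)

10


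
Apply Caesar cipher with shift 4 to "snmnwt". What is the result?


Caesar cipher: shift "snmnwt" by 4
  's' (pos 18) + 4 = pos 22 = 'w'
  'n' (pos 13) + 4 = pos 17 = 'r'
  'm' (pos 12) + 4 = pos 16 = 'q'
  'n' (pos 13) + 4 = pos 17 = 'r'
  'w' (pos 22) + 4 = pos 0 = 'a'
  't' (pos 19) + 4 = pos 23 = 'x'
Result: wrqrax

wrqrax


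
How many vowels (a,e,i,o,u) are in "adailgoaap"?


Input: adailgoaap
Checking each character:
  'a' at position 0: vowel (running total: 1)
  'd' at position 1: consonant
  'a' at position 2: vowel (running total: 2)
  'i' at position 3: vowel (running total: 3)
  'l' at position 4: consonant
  'g' at position 5: consonant
  'o' at position 6: vowel (running total: 4)
  'a' at position 7: vowel (running total: 5)
  'a' at position 8: vowel (running total: 6)
  'p' at position 9: consonant
Total vowels: 6

6


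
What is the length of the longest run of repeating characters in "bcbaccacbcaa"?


Input: "bcbaccacbcaa"
Scanning for longest run:
  Position 1 ('c'): new char, reset run to 1
  Position 2 ('b'): new char, reset run to 1
  Position 3 ('a'): new char, reset run to 1
  Position 4 ('c'): new char, reset run to 1
  Position 5 ('c'): continues run of 'c', length=2
  Position 6 ('a'): new char, reset run to 1
  Position 7 ('c'): new char, reset run to 1
  Position 8 ('b'): new char, reset run to 1
  Position 9 ('c'): new char, reset run to 1
  Position 10 ('a'): new char, reset run to 1
  Position 11 ('a'): continues run of 'a', length=2
Longest run: 'c' with length 2

2


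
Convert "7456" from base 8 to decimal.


Input: "7456" in base 8
Positional expansion:
  Digit '7' (value 7) x 8^3 = 3584
  Digit '4' (value 4) x 8^2 = 256
  Digit '5' (value 5) x 8^1 = 40
  Digit '6' (value 6) x 8^0 = 6
Sum = 3886

3886


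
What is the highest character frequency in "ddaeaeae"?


Input: ddaeaeae
Character counts:
  'a': 3
  'd': 2
  'e': 3
Maximum frequency: 3

3


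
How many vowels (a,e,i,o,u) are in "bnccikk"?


Input: bnccikk
Checking each character:
  'b' at position 0: consonant
  'n' at position 1: consonant
  'c' at position 2: consonant
  'c' at position 3: consonant
  'i' at position 4: vowel (running total: 1)
  'k' at position 5: consonant
  'k' at position 6: consonant
Total vowels: 1

1


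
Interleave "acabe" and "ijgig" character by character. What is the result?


Interleaving "acabe" and "ijgig":
  Position 0: 'a' from first, 'i' from second => "ai"
  Position 1: 'c' from first, 'j' from second => "cj"
  Position 2: 'a' from first, 'g' from second => "ag"
  Position 3: 'b' from first, 'i' from second => "bi"
  Position 4: 'e' from first, 'g' from second => "eg"
Result: aicjagbieg

aicjagbieg


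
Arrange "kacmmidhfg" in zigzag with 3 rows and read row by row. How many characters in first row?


Zigzag "kacmmidhfg" into 3 rows:
Placing characters:
  'k' => row 0
  'a' => row 1
  'c' => row 2
  'm' => row 1
  'm' => row 0
  'i' => row 1
  'd' => row 2
  'h' => row 1
  'f' => row 0
  'g' => row 1
Rows:
  Row 0: "kmf"
  Row 1: "amihg"
  Row 2: "cd"
First row length: 3

3


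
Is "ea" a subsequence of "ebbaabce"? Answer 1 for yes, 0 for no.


Check if "ea" is a subsequence of "ebbaabce"
Greedy scan:
  Position 0 ('e'): matches sub[0] = 'e'
  Position 1 ('b'): no match needed
  Position 2 ('b'): no match needed
  Position 3 ('a'): matches sub[1] = 'a'
  Position 4 ('a'): no match needed
  Position 5 ('b'): no match needed
  Position 6 ('c'): no match needed
  Position 7 ('e'): no match needed
All 2 characters matched => is a subsequence

1


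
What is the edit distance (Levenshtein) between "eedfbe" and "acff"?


Computing edit distance: "eedfbe" -> "acff"
DP table:
           a    c    f    f
      0    1    2    3    4
  e   1    1    2    3    4
  e   2    2    2    3    4
  d   3    3    3    3    4
  f   4    4    4    3    3
  b   5    5    5    4    4
  e   6    6    6    5    5
Edit distance = dp[6][4] = 5

5


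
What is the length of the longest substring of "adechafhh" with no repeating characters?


Input: "adechafhh"
Sliding window (track last position of each char):
  Position 0 ('a'): window [0,0] length 1 -- new best
  Position 1 ('d'): window [0,1] length 2 -- new best
  Position 2 ('e'): window [0,2] length 3 -- new best
  Position 3 ('c'): window [0,3] length 4 -- new best
  Position 4 ('h'): window [0,4] length 5 -- new best
  Position 5 ('a'): repeat (last at 0), move window start to 1
  Position 5 ('a'): window [1,5] length 5
  Position 6 ('f'): window [1,6] length 6 -- new best
  Position 7 ('h'): repeat (last at 4), move window start to 5
  Position 7 ('h'): window [5,7] length 3
  Position 8 ('h'): repeat (last at 7), move window start to 8
  Position 8 ('h'): window [8,8] length 1
Longest substring with no repeats: "dechaf" with length 6

6


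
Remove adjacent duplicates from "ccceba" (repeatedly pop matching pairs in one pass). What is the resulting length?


Input: ccceba
Stack-based adjacent duplicate removal:
  Read 'c': push. Stack: c
  Read 'c': matches stack top 'c' => pop. Stack: (empty)
  Read 'c': push. Stack: c
  Read 'e': push. Stack: ce
  Read 'b': push. Stack: ceb
  Read 'a': push. Stack: ceba
Final stack: "ceba" (length 4)

4


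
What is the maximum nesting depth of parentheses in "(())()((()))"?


Input: "(())()((()))"
Tracking depth:
  Position 0 '(': depth becomes 1
  Position 1 '(': depth becomes 2
  Position 2 ')': depth becomes 1
  Position 3 ')': depth becomes 0
  Position 4 '(': depth becomes 1
  Position 5 ')': depth becomes 0
  Position 6 '(': depth becomes 1
  Position 7 '(': depth becomes 2
  Position 8 '(': depth becomes 3
  Position 9 ')': depth becomes 2
  Position 10 ')': depth becomes 1
  Position 11 ')': depth becomes 0
Maximum depth reached: 3

3


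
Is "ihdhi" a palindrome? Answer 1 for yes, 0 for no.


Input: ihdhi
Reversed: ihdhi
  Compare pos 0 ('i') with pos 4 ('i'): match
  Compare pos 1 ('h') with pos 3 ('h'): match
Result: palindrome

1


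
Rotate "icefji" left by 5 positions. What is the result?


Input: "icefji", rotate left by 5
First 5 characters: "icefj"
Remaining characters: "i"
Concatenate remaining + first: "i" + "icefj" = "iicefj"

iicefj


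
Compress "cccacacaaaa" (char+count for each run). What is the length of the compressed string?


Input: cccacacaaaa
Runs:
  'c' x 3 => "c3"
  'a' x 1 => "a1"
  'c' x 1 => "c1"
  'a' x 1 => "a1"
  'c' x 1 => "c1"
  'a' x 4 => "a4"
Compressed: "c3a1c1a1c1a4"
Compressed length: 12

12


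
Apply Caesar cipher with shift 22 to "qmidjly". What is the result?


Caesar cipher: shift "qmidjly" by 22
  'q' (pos 16) + 22 = pos 12 = 'm'
  'm' (pos 12) + 22 = pos 8 = 'i'
  'i' (pos 8) + 22 = pos 4 = 'e'
  'd' (pos 3) + 22 = pos 25 = 'z'
  'j' (pos 9) + 22 = pos 5 = 'f'
  'l' (pos 11) + 22 = pos 7 = 'h'
  'y' (pos 24) + 22 = pos 20 = 'u'
Result: miezfhu

miezfhu


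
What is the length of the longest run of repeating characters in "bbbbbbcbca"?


Input: "bbbbbbcbca"
Scanning for longest run:
  Position 1 ('b'): continues run of 'b', length=2
  Position 2 ('b'): continues run of 'b', length=3
  Position 3 ('b'): continues run of 'b', length=4
  Position 4 ('b'): continues run of 'b', length=5
  Position 5 ('b'): continues run of 'b', length=6
  Position 6 ('c'): new char, reset run to 1
  Position 7 ('b'): new char, reset run to 1
  Position 8 ('c'): new char, reset run to 1
  Position 9 ('a'): new char, reset run to 1
Longest run: 'b' with length 6

6


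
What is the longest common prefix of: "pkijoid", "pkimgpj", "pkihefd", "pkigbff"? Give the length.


Words: pkijoid, pkimgpj, pkihefd, pkigbff
  Position 0: all 'p' => match
  Position 1: all 'k' => match
  Position 2: all 'i' => match
  Position 3: ('j', 'm', 'h', 'g') => mismatch, stop
LCP = "pki" (length 3)

3


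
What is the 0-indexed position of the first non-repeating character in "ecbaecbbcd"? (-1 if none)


Input: ecbaecbbcd
Character frequencies:
  'a': 1
  'b': 3
  'c': 3
  'd': 1
  'e': 2
Scanning left to right for freq == 1:
  Position 0 ('e'): freq=2, skip
  Position 1 ('c'): freq=3, skip
  Position 2 ('b'): freq=3, skip
  Position 3 ('a'): unique! => answer = 3

3


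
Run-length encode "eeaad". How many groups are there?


Input: eeaad
Scanning for consecutive runs:
  Group 1: 'e' x 2 (positions 0-1)
  Group 2: 'a' x 2 (positions 2-3)
  Group 3: 'd' x 1 (positions 4-4)
Total groups: 3

3


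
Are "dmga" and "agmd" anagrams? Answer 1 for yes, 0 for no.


Strings: "dmga", "agmd"
Sorted first:  adgm
Sorted second: adgm
Sorted forms match => anagrams

1


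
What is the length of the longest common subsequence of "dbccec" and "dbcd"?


LCS of "dbccec" and "dbcd"
DP table:
           d    b    c    d
      0    0    0    0    0
  d   0    1    1    1    1
  b   0    1    2    2    2
  c   0    1    2    3    3
  c   0    1    2    3    3
  e   0    1    2    3    3
  c   0    1    2    3    3
LCS length = dp[6][4] = 3

3


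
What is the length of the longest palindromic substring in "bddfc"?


Input: "bddfc"
Checking substrings for palindromes:
  [1:3] "dd" (len 2) => palindrome
Longest palindromic substring: "dd" with length 2

2


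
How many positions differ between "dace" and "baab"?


Comparing "dace" and "baab" position by position:
  Position 0: 'd' vs 'b' => DIFFER
  Position 1: 'a' vs 'a' => same
  Position 2: 'c' vs 'a' => DIFFER
  Position 3: 'e' vs 'b' => DIFFER
Positions that differ: 3

3


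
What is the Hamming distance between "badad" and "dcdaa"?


Comparing "badad" and "dcdaa" position by position:
  Position 0: 'b' vs 'd' => differ
  Position 1: 'a' vs 'c' => differ
  Position 2: 'd' vs 'd' => same
  Position 3: 'a' vs 'a' => same
  Position 4: 'd' vs 'a' => differ
Total differences (Hamming distance): 3

3


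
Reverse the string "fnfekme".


Input: fnfekme
Reading characters right to left:
  Position 6: 'e'
  Position 5: 'm'
  Position 4: 'k'
  Position 3: 'e'
  Position 2: 'f'
  Position 1: 'n'
  Position 0: 'f'
Reversed: emkefnf

emkefnf


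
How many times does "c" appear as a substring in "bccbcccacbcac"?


Searching for "c" in "bccbcccacbcac"
Scanning each position:
  Position 0: "b" => no
  Position 1: "c" => MATCH
  Position 2: "c" => MATCH
  Position 3: "b" => no
  Position 4: "c" => MATCH
  Position 5: "c" => MATCH
  Position 6: "c" => MATCH
  Position 7: "a" => no
  Position 8: "c" => MATCH
  Position 9: "b" => no
  Position 10: "c" => MATCH
  Position 11: "a" => no
  Position 12: "c" => MATCH
Total occurrences: 8

8


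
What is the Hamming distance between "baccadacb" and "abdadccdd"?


Comparing "baccadacb" and "abdadccdd" position by position:
  Position 0: 'b' vs 'a' => differ
  Position 1: 'a' vs 'b' => differ
  Position 2: 'c' vs 'd' => differ
  Position 3: 'c' vs 'a' => differ
  Position 4: 'a' vs 'd' => differ
  Position 5: 'd' vs 'c' => differ
  Position 6: 'a' vs 'c' => differ
  Position 7: 'c' vs 'd' => differ
  Position 8: 'b' vs 'd' => differ
Total differences (Hamming distance): 9

9


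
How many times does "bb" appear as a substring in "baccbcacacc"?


Searching for "bb" in "baccbcacacc"
Scanning each position:
  Position 0: "ba" => no
  Position 1: "ac" => no
  Position 2: "cc" => no
  Position 3: "cb" => no
  Position 4: "bc" => no
  Position 5: "ca" => no
  Position 6: "ac" => no
  Position 7: "ca" => no
  Position 8: "ac" => no
  Position 9: "cc" => no
Total occurrences: 0

0


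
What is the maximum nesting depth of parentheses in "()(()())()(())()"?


Input: "()(()())()(())()"
Tracking depth:
  Position 0 '(': depth becomes 1
  Position 1 ')': depth becomes 0
  Position 2 '(': depth becomes 1
  Position 3 '(': depth becomes 2
  Position 4 ')': depth becomes 1
  Position 5 '(': depth becomes 2
  Position 6 ')': depth becomes 1
  Position 7 ')': depth becomes 0
  Position 8 '(': depth becomes 1
  Position 9 ')': depth becomes 0
  Position 10 '(': depth becomes 1
  Position 11 '(': depth becomes 2
  Position 12 ')': depth becomes 1
  Position 13 ')': depth becomes 0
  Position 14 '(': depth becomes 1
  Position 15 ')': depth becomes 0
Maximum depth reached: 2

2


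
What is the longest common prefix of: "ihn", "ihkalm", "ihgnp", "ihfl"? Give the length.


Words: ihn, ihkalm, ihgnp, ihfl
  Position 0: all 'i' => match
  Position 1: all 'h' => match
  Position 2: ('n', 'k', 'g', 'f') => mismatch, stop
LCP = "ih" (length 2)

2


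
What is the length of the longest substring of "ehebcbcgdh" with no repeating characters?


Input: "ehebcbcgdh"
Sliding window (track last position of each char):
  Position 0 ('e'): window [0,0] length 1 -- new best
  Position 1 ('h'): window [0,1] length 2 -- new best
  Position 2 ('e'): repeat (last at 0), move window start to 1
  Position 2 ('e'): window [1,2] length 2
  Position 3 ('b'): window [1,3] length 3 -- new best
  Position 4 ('c'): window [1,4] length 4 -- new best
  Position 5 ('b'): repeat (last at 3), move window start to 4
  Position 5 ('b'): window [4,5] length 2
  Position 6 ('c'): repeat (last at 4), move window start to 5
  Position 6 ('c'): window [5,6] length 2
  Position 7 ('g'): window [5,7] length 3
  Position 8 ('d'): window [5,8] length 4
  Position 9 ('h'): window [5,9] length 5 -- new best
Longest substring with no repeats: "bcgdh" with length 5

5


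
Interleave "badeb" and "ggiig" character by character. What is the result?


Interleaving "badeb" and "ggiig":
  Position 0: 'b' from first, 'g' from second => "bg"
  Position 1: 'a' from first, 'g' from second => "ag"
  Position 2: 'd' from first, 'i' from second => "di"
  Position 3: 'e' from first, 'i' from second => "ei"
  Position 4: 'b' from first, 'g' from second => "bg"
Result: bgagdieibg

bgagdieibg


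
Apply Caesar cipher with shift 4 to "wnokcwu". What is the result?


Caesar cipher: shift "wnokcwu" by 4
  'w' (pos 22) + 4 = pos 0 = 'a'
  'n' (pos 13) + 4 = pos 17 = 'r'
  'o' (pos 14) + 4 = pos 18 = 's'
  'k' (pos 10) + 4 = pos 14 = 'o'
  'c' (pos 2) + 4 = pos 6 = 'g'
  'w' (pos 22) + 4 = pos 0 = 'a'
  'u' (pos 20) + 4 = pos 24 = 'y'
Result: arsogay

arsogay


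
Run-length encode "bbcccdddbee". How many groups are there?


Input: bbcccdddbee
Scanning for consecutive runs:
  Group 1: 'b' x 2 (positions 0-1)
  Group 2: 'c' x 3 (positions 2-4)
  Group 3: 'd' x 3 (positions 5-7)
  Group 4: 'b' x 1 (positions 8-8)
  Group 5: 'e' x 2 (positions 9-10)
Total groups: 5

5


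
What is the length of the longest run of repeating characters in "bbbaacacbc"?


Input: "bbbaacacbc"
Scanning for longest run:
  Position 1 ('b'): continues run of 'b', length=2
  Position 2 ('b'): continues run of 'b', length=3
  Position 3 ('a'): new char, reset run to 1
  Position 4 ('a'): continues run of 'a', length=2
  Position 5 ('c'): new char, reset run to 1
  Position 6 ('a'): new char, reset run to 1
  Position 7 ('c'): new char, reset run to 1
  Position 8 ('b'): new char, reset run to 1
  Position 9 ('c'): new char, reset run to 1
Longest run: 'b' with length 3

3


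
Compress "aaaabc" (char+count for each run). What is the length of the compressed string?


Input: aaaabc
Runs:
  'a' x 4 => "a4"
  'b' x 1 => "b1"
  'c' x 1 => "c1"
Compressed: "a4b1c1"
Compressed length: 6

6


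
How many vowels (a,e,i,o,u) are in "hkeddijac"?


Input: hkeddijac
Checking each character:
  'h' at position 0: consonant
  'k' at position 1: consonant
  'e' at position 2: vowel (running total: 1)
  'd' at position 3: consonant
  'd' at position 4: consonant
  'i' at position 5: vowel (running total: 2)
  'j' at position 6: consonant
  'a' at position 7: vowel (running total: 3)
  'c' at position 8: consonant
Total vowels: 3

3


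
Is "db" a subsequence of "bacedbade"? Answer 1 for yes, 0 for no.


Check if "db" is a subsequence of "bacedbade"
Greedy scan:
  Position 0 ('b'): no match needed
  Position 1 ('a'): no match needed
  Position 2 ('c'): no match needed
  Position 3 ('e'): no match needed
  Position 4 ('d'): matches sub[0] = 'd'
  Position 5 ('b'): matches sub[1] = 'b'
  Position 6 ('a'): no match needed
  Position 7 ('d'): no match needed
  Position 8 ('e'): no match needed
All 2 characters matched => is a subsequence

1


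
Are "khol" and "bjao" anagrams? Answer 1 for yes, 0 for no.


Strings: "khol", "bjao"
Sorted first:  hklo
Sorted second: abjo
Differ at position 0: 'h' vs 'a' => not anagrams

0


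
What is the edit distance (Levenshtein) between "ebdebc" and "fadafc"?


Computing edit distance: "ebdebc" -> "fadafc"
DP table:
           f    a    d    a    f    c
      0    1    2    3    4    5    6
  e   1    1    2    3    4    5    6
  b   2    2    2    3    4    5    6
  d   3    3    3    2    3    4    5
  e   4    4    4    3    3    4    5
  b   5    5    5    4    4    4    5
  c   6    6    6    5    5    5    4
Edit distance = dp[6][6] = 4

4


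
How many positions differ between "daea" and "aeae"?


Comparing "daea" and "aeae" position by position:
  Position 0: 'd' vs 'a' => DIFFER
  Position 1: 'a' vs 'e' => DIFFER
  Position 2: 'e' vs 'a' => DIFFER
  Position 3: 'a' vs 'e' => DIFFER
Positions that differ: 4

4


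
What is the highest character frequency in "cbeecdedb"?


Input: cbeecdedb
Character counts:
  'b': 2
  'c': 2
  'd': 2
  'e': 3
Maximum frequency: 3

3


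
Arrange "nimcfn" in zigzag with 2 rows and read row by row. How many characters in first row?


Zigzag "nimcfn" into 2 rows:
Placing characters:
  'n' => row 0
  'i' => row 1
  'm' => row 0
  'c' => row 1
  'f' => row 0
  'n' => row 1
Rows:
  Row 0: "nmf"
  Row 1: "icn"
First row length: 3

3


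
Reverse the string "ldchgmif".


Input: ldchgmif
Reading characters right to left:
  Position 7: 'f'
  Position 6: 'i'
  Position 5: 'm'
  Position 4: 'g'
  Position 3: 'h'
  Position 2: 'c'
  Position 1: 'd'
  Position 0: 'l'
Reversed: fimghcdl

fimghcdl


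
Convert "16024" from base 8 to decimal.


Input: "16024" in base 8
Positional expansion:
  Digit '1' (value 1) x 8^4 = 4096
  Digit '6' (value 6) x 8^3 = 3072
  Digit '0' (value 0) x 8^2 = 0
  Digit '2' (value 2) x 8^1 = 16
  Digit '4' (value 4) x 8^0 = 4
Sum = 7188

7188


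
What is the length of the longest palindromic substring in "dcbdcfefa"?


Input: "dcbdcfefa"
Checking substrings for palindromes:
  [5:8] "fef" (len 3) => palindrome
Longest palindromic substring: "fef" with length 3

3


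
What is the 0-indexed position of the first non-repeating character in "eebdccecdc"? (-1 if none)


Input: eebdccecdc
Character frequencies:
  'b': 1
  'c': 4
  'd': 2
  'e': 3
Scanning left to right for freq == 1:
  Position 0 ('e'): freq=3, skip
  Position 1 ('e'): freq=3, skip
  Position 2 ('b'): unique! => answer = 2

2


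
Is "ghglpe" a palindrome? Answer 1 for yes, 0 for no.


Input: ghglpe
Reversed: eplghg
  Compare pos 0 ('g') with pos 5 ('e'): MISMATCH
  Compare pos 1 ('h') with pos 4 ('p'): MISMATCH
  Compare pos 2 ('g') with pos 3 ('l'): MISMATCH
Result: not a palindrome

0


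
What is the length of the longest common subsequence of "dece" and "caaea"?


LCS of "dece" and "caaea"
DP table:
           c    a    a    e    a
      0    0    0    0    0    0
  d   0    0    0    0    0    0
  e   0    0    0    0    1    1
  c   0    1    1    1    1    1
  e   0    1    1    1    2    2
LCS length = dp[4][5] = 2

2


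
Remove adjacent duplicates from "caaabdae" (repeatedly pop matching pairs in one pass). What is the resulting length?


Input: caaabdae
Stack-based adjacent duplicate removal:
  Read 'c': push. Stack: c
  Read 'a': push. Stack: ca
  Read 'a': matches stack top 'a' => pop. Stack: c
  Read 'a': push. Stack: ca
  Read 'b': push. Stack: cab
  Read 'd': push. Stack: cabd
  Read 'a': push. Stack: cabda
  Read 'e': push. Stack: cabdae
Final stack: "cabdae" (length 6)

6


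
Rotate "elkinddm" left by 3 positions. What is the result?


Input: "elkinddm", rotate left by 3
First 3 characters: "elk"
Remaining characters: "inddm"
Concatenate remaining + first: "inddm" + "elk" = "inddmelk"

inddmelk


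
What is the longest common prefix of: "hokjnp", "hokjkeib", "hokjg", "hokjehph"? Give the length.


Words: hokjnp, hokjkeib, hokjg, hokjehph
  Position 0: all 'h' => match
  Position 1: all 'o' => match
  Position 2: all 'k' => match
  Position 3: all 'j' => match
  Position 4: ('n', 'k', 'g', 'e') => mismatch, stop
LCP = "hokj" (length 4)

4


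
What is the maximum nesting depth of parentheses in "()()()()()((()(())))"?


Input: "()()()()()((()(())))"
Tracking depth:
  Position 0 '(': depth becomes 1
  Position 1 ')': depth becomes 0
  Position 2 '(': depth becomes 1
  Position 3 ')': depth becomes 0
  Position 4 '(': depth becomes 1
  Position 5 ')': depth becomes 0
  Position 6 '(': depth becomes 1
  Position 7 ')': depth becomes 0
  Position 8 '(': depth becomes 1
  Position 9 ')': depth becomes 0
  Position 10 '(': depth becomes 1
  Position 11 '(': depth becomes 2
  Position 12 '(': depth becomes 3
  Position 13 ')': depth becomes 2
  Position 14 '(': depth becomes 3
  Position 15 '(': depth becomes 4
  Position 16 ')': depth becomes 3
  Position 17 ')': depth becomes 2
  Position 18 ')': depth becomes 1
  Position 19 ')': depth becomes 0
Maximum depth reached: 4

4


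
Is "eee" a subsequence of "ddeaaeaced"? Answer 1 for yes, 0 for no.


Check if "eee" is a subsequence of "ddeaaeaced"
Greedy scan:
  Position 0 ('d'): no match needed
  Position 1 ('d'): no match needed
  Position 2 ('e'): matches sub[0] = 'e'
  Position 3 ('a'): no match needed
  Position 4 ('a'): no match needed
  Position 5 ('e'): matches sub[1] = 'e'
  Position 6 ('a'): no match needed
  Position 7 ('c'): no match needed
  Position 8 ('e'): matches sub[2] = 'e'
  Position 9 ('d'): no match needed
All 3 characters matched => is a subsequence

1


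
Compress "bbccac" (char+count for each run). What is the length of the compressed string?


Input: bbccac
Runs:
  'b' x 2 => "b2"
  'c' x 2 => "c2"
  'a' x 1 => "a1"
  'c' x 1 => "c1"
Compressed: "b2c2a1c1"
Compressed length: 8

8


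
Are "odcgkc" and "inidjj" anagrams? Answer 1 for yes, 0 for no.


Strings: "odcgkc", "inidjj"
Sorted first:  ccdgko
Sorted second: diijjn
Differ at position 0: 'c' vs 'd' => not anagrams

0


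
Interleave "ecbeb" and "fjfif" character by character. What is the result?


Interleaving "ecbeb" and "fjfif":
  Position 0: 'e' from first, 'f' from second => "ef"
  Position 1: 'c' from first, 'j' from second => "cj"
  Position 2: 'b' from first, 'f' from second => "bf"
  Position 3: 'e' from first, 'i' from second => "ei"
  Position 4: 'b' from first, 'f' from second => "bf"
Result: efcjbfeibf

efcjbfeibf


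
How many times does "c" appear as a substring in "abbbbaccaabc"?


Searching for "c" in "abbbbaccaabc"
Scanning each position:
  Position 0: "a" => no
  Position 1: "b" => no
  Position 2: "b" => no
  Position 3: "b" => no
  Position 4: "b" => no
  Position 5: "a" => no
  Position 6: "c" => MATCH
  Position 7: "c" => MATCH
  Position 8: "a" => no
  Position 9: "a" => no
  Position 10: "b" => no
  Position 11: "c" => MATCH
Total occurrences: 3

3


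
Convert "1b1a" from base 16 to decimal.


Input: "1b1a" in base 16
Positional expansion:
  Digit '1' (value 1) x 16^3 = 4096
  Digit 'b' (value 11) x 16^2 = 2816
  Digit '1' (value 1) x 16^1 = 16
  Digit 'a' (value 10) x 16^0 = 10
Sum = 6938

6938


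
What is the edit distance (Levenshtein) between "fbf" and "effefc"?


Computing edit distance: "fbf" -> "effefc"
DP table:
           e    f    f    e    f    c
      0    1    2    3    4    5    6
  f   1    1    1    2    3    4    5
  b   2    2    2    2    3    4    5
  f   3    3    2    2    3    3    4
Edit distance = dp[3][6] = 4

4


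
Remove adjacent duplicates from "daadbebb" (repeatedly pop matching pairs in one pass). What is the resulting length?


Input: daadbebb
Stack-based adjacent duplicate removal:
  Read 'd': push. Stack: d
  Read 'a': push. Stack: da
  Read 'a': matches stack top 'a' => pop. Stack: d
  Read 'd': matches stack top 'd' => pop. Stack: (empty)
  Read 'b': push. Stack: b
  Read 'e': push. Stack: be
  Read 'b': push. Stack: beb
  Read 'b': matches stack top 'b' => pop. Stack: be
Final stack: "be" (length 2)

2


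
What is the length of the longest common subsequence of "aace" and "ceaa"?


LCS of "aace" and "ceaa"
DP table:
           c    e    a    a
      0    0    0    0    0
  a   0    0    0    1    1
  a   0    0    0    1    2
  c   0    1    1    1    2
  e   0    1    2    2    2
LCS length = dp[4][4] = 2

2


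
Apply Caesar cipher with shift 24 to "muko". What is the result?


Caesar cipher: shift "muko" by 24
  'm' (pos 12) + 24 = pos 10 = 'k'
  'u' (pos 20) + 24 = pos 18 = 's'
  'k' (pos 10) + 24 = pos 8 = 'i'
  'o' (pos 14) + 24 = pos 12 = 'm'
Result: ksim

ksim


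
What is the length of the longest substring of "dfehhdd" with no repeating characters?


Input: "dfehhdd"
Sliding window (track last position of each char):
  Position 0 ('d'): window [0,0] length 1 -- new best
  Position 1 ('f'): window [0,1] length 2 -- new best
  Position 2 ('e'): window [0,2] length 3 -- new best
  Position 3 ('h'): window [0,3] length 4 -- new best
  Position 4 ('h'): repeat (last at 3), move window start to 4
  Position 4 ('h'): window [4,4] length 1
  Position 5 ('d'): window [4,5] length 2
  Position 6 ('d'): repeat (last at 5), move window start to 6
  Position 6 ('d'): window [6,6] length 1
Longest substring with no repeats: "dfeh" with length 4

4
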